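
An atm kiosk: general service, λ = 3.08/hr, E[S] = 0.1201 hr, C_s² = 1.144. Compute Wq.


ρ = λ·E[S] = 3.08·0.1201 = 0.3699
E[S²] = E[S]²(1+C_s²) = 0.1201²·(1+1.144) = 0.030925
Wq = λ·E[S²]/(2(1−ρ)) = 3.08·0.030925/(2·0.6301) = 0.07558 hr

Final: 0.07558 hr


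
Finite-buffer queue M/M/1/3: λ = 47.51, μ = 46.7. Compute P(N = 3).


ρ = λ/μ = 47.51/46.7 = 1.0173
P_K = (1−ρ)ρ^K/(1−ρ^(K+1)) = (-0.01734·1.052942)/(1 − 1.071205)
= -0.018263/-0.071205 = 0.256485

Final: 0.256485


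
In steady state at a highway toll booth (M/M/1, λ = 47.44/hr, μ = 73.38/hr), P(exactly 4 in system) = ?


ρ = 47.44/73.38 = 0.6465
P_n = (1−ρ)·ρ^n = (1 − 0.6465)·0.6465^4 = 0.3535·0.174690 = 0.061753

Final: 0.061753


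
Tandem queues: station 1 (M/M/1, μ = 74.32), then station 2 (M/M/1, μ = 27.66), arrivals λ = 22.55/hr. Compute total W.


Each node sees arrival rate λ = 22.55/hr (tandem ⇒ throughput preserved).
W₁ = 1/(μ₁−λ) = 1/(74.32−22.55) = 0.01932 hr
W₂ = 1/(μ₂−λ) = 1/(27.66−22.55) = 0.19569 hr
W_total = W₁ + W₂ = 0.01932 + 0.19569 = 0.21501 hr

Final: 0.21501 hr


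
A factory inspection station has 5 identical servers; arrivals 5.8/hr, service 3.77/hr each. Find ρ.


ρ = λ/(cμ) = 5.8/(5·3.77) = 5.8/18.85 = 0.3077

Final: 0.3077


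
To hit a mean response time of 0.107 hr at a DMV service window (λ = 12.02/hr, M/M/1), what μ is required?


W = 1/(μ−λ) ⇒ μ − λ = 1/W = 1/0.107 = 9.3458
μ = λ + 1/W = 12.02 + 9.3458 = 21.3658 per hr

Final: 21.3658 /hr


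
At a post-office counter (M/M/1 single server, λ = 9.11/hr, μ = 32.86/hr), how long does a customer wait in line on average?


ρ = 9.11/32.86 = 0.2772
Wq = ρ/(μ−λ) = 0.2772/(32.86 − 9.11) = 0.2772/23.75 = 0.01167 hr

Final: 0.01167 hr


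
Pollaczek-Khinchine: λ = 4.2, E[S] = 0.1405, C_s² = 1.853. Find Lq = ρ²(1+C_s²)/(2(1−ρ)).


ρ = λ·E[S] = 4.2·0.1405 = 0.5901
Lq = ρ²(1+C_s²)/(2(1−ρ)) = 0.3482·(1+1.853)/(2·0.4099)
= 0.3482·2.8530/0.8198 = 1.21184

Final: 1.21184


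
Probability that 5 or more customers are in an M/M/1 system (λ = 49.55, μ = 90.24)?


ρ = 49.55/90.24 = 0.5491
P(N ≥ n) = ρ^n = 0.5491^5 = 0.049914

Final: 0.049914


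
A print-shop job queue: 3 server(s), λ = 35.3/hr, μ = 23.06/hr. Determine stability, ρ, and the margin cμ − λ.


Total capacity cμ = 3·23.06 = 69.18/hr
ρ = λ/(cμ) = 35.3/69.18 = 0.5103
Stable ⇔ ρ < 1: YES
Spare capacity = cμ − λ = 69.18 − 35.3 = 33.88/hr

Final: ρ = 0.5103; stable; margin = 33.88/hr


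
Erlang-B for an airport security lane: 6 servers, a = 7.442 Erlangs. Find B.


B(c,a) = (a^c/c!) / Σ_{k=0}^{c} a^k/k!
a^6/6! = 235.942131
Σ terms (k=0..6): 1.00000 + 7.44200 + 27.69168 + 68.69383 + 127.80488 + 190.22478 + 235.94213 = 658.799297
B = 235.942131/658.799297 = 0.358140

Final: 0.358140


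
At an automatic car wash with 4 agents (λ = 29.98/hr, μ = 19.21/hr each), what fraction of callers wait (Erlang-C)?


a = λ/μ = 1.5606; ρ = a/4 = 0.3902
P₀ = 0.207586 (from M/M/c formula)
C(c,a) = [a^c/(c!(1−ρ))]·P₀ = [5.93222/(24·0.6098)]·0.207586
= 0.40531·0.207586 = 0.084137

Final: 0.084137


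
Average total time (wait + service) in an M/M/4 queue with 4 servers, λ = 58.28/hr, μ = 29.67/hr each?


a = 1.9643; ρ = 0.4911; P₀ = 0.135585
Lq = P₀·a^c·ρ/(c!(1−ρ)²) = 0.15945
Wq = Lq/λ = 0.15945/58.28 = 0.002736 hr
W = Wq + 1/μ = 0.002736 + 0.03370 = 0.03644 hr

Final: 0.03644 hr


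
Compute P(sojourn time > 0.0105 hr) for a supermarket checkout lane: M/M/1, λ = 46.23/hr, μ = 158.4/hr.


W ~ Exponential(μ−λ) for M/M/1.
μ − λ = 158.4 − 46.23 = 112.1700
P(W > t) = e^{−(μ−λ)t} = e^{−1.1778} = 0.307960

Final: 0.307960


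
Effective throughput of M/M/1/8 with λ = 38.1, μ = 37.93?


ρ = 1.0045; P_K = (1−ρ)ρ^8/(1−ρ^9) = 0.113109
λ_eff = λ(1 − P_K) = 38.1·(1 − 0.113109) = 38.1·0.886891 = 33.7905 /hr

Final: 33.7905 /hr


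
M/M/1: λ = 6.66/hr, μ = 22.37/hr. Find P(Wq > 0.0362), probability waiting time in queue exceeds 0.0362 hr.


ρ = 6.66/22.37 = 0.2977
P(Wq > t) = ρ·e^{−(μ−λ)t} = 0.2977·e^{−0.5687}
= 0.2977·0.566260 = 0.168587

Final: 0.168587


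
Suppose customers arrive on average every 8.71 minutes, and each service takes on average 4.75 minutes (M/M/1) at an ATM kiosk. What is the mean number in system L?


λ = 60/8.71 = 6.8886 /hr
μ = 60/4.75 = 12.6316 /hr
ρ = λ/μ = 6.8886/12.6316 = 0.5454
L = ρ/(1−ρ) = 0.5454/0.4546 = 1.1995

Final: 1.1995


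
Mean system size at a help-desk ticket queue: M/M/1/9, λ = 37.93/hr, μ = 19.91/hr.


ρ = 37.93/19.91 = 1.9051
L = ρ[1 − (K+1)ρ^K + Kρ^(K+1)] / [(1−ρ)(1−ρ^(K+1))]
Numerator: 1.9051·(1 − 10·330.524947 + 9·629.674095) = 4501.339202
Denominator: (-0.9051)·(-628.674095) = 568.995841
L = 4501.339202/568.995841 = 7.9110

Final: 7.9110


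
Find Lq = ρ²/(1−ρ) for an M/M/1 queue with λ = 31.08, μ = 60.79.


ρ = 31.08/60.79 = 0.5113
Lq = ρ²/(1−ρ) = 0.2614/0.4887 = 0.5348

Final: 0.5348


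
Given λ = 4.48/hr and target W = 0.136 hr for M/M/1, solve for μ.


W = 1/(μ−λ) ⇒ μ − λ = 1/W = 1/0.136 = 7.3529
μ = λ + 1/W = 4.48 + 7.3529 = 11.8329 per hr

Final: 11.8329 /hr


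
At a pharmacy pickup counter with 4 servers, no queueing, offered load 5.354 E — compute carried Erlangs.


B(4,5.354) = 0.425294 (Erlang-B)
Carried load = a(1 − B) = 5.354·(1 − 0.425294) = 5.354·0.574706 = 3.0770 E

Final: 3.0770 Erlangs


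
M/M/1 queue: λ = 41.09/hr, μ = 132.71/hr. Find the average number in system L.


ρ = λ/μ = 41.09/132.71 = 0.3096
L = ρ/(1−ρ) = 0.3096/(1 − 0.3096) = 0.3096/0.6904 = 0.4485

Final: 0.4485


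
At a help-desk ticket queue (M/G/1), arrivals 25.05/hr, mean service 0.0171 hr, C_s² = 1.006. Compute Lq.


ρ = λ·E[S] = 25.05·0.0171 = 0.4284
Lq = ρ²(1+C_s²)/(2(1−ρ)) = 0.1835·(1+1.006)/(2·0.5716)
= 0.1835·2.0060/1.1433 = 0.32195

Final: 0.32195


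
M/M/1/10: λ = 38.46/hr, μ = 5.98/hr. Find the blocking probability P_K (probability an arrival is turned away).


ρ = λ/μ = 38.46/5.98 = 6.4314
P_K = (1−ρ)ρ^K/(1−ρ^(K+1)) = (-5.4314·121082382.861276)/(1 − 778733853.652957)
= -657651470.791681/-778733852.652957 = 0.844514

Final: 0.844514


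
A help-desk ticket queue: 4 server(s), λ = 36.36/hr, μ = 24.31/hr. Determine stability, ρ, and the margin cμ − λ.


Total capacity cμ = 4·24.31 = 97.24/hr
ρ = λ/(cμ) = 36.36/97.24 = 0.3739
Stable ⇔ ρ < 1: YES
Spare capacity = cμ − λ = 97.24 − 36.36 = 60.88/hr

Final: ρ = 0.3739; stable; margin = 60.88/hr


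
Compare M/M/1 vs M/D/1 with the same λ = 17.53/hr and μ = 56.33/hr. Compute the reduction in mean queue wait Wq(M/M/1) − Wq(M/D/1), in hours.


ρ = 17.53/56.33 = 0.3112
Wq(M/M/1) = ρ/(μ−λ) = 0.3112/38.80 = 0.008021 hr
Wq(M/D/1) = ρ/(2(μ−λ)) = 0.004010 hr
Savings = 0.008021 − 0.004010 = 0.004010 hr

Final: 0.004010 hr


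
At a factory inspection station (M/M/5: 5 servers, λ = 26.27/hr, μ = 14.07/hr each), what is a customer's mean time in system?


a = 1.8671; ρ = 0.3734; P₀ = 0.153775
Lq = P₀·a^c·ρ/(c!(1−ρ)²) = 0.02766
Wq = Lq/λ = 0.02766/26.27 = 0.001053 hr
W = Wq + 1/μ = 0.001053 + 0.07107 = 0.07213 hr

Final: 0.07213 hr


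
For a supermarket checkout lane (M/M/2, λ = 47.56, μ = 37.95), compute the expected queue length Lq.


a = λ/μ = 1.2532; ρ = a/2 = 0.6266
P₀ = 0.229548
Lq = P₀·a^c·ρ / (c!·(1−ρ)²) = 0.229548·1.57058·0.6266/(2·0.13942)
= 0.81019

Final: 0.81019


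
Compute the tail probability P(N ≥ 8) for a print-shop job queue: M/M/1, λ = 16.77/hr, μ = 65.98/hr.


ρ = 16.77/65.98 = 0.2542
P(N ≥ n) = ρ^n = 0.2542^8 = 0.00001742

Final: 0.00001742


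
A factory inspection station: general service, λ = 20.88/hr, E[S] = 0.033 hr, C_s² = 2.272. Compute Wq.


ρ = λ·E[S] = 20.88·0.033 = 0.6890
E[S²] = E[S]²(1+C_s²) = 0.033²·(1+2.272) = 0.003563
Wq = λ·E[S²]/(2(1−ρ)) = 20.88·0.003563/(2·0.3110) = 0.11963 hr

Final: 0.11963 hr


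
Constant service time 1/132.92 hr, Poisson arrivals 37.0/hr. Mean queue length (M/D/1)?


ρ = 37.0/132.92 = 0.2784
M/D/1: Lq = ρ²/(2(1−ρ)) = 0.07749/(2·0.7216) = 0.05369

Final: 0.05369


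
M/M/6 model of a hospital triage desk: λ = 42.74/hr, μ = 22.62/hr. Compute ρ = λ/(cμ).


ρ = λ/(cμ) = 42.74/(6·22.62) = 42.74/135.72 = 0.3149

Final: 0.3149


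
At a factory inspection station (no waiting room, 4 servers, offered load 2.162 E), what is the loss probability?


B(c,a) = (a^c/c!) / Σ_{k=0}^{c} a^k/k!
a^4/4! = 0.910357
Σ terms (k=0..4): 1.00000 + 2.16200 + 2.33712 + 1.68429 + 0.91036 = 8.093764
B = 0.910357/8.093764 = 0.112476

Final: 0.112476


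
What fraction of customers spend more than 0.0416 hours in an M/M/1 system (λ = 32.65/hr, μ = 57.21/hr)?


W ~ Exponential(μ−λ) for M/M/1.
μ − λ = 57.21 − 32.65 = 24.5600
P(W > t) = e^{−(μ−λ)t} = e^{−1.0217} = 0.359984

Final: 0.359984


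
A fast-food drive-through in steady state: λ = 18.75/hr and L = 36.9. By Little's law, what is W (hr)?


W = L/λ = 36.9/18.75 = 1.9680 hr

Final: 1.9680 hr


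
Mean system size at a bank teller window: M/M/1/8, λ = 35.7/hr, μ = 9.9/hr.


ρ = 35.7/9.9 = 3.6061
L = ρ[1 − (K+1)ρ^K + Kρ^(K+1)] / [(1−ρ)(1−ρ^(K+1))]
Numerator: 3.6061·(1 − 9·28593.292838 + 8·103109.146902) = 2046563.946078
Denominator: (-2.6061)·(-103108.146902) = 268706.079804
L = 2046563.946078/268706.079804 = 7.6164

Final: 7.6164


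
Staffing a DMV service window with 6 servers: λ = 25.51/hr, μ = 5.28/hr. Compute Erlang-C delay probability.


a = λ/μ = 4.8314; ρ = a/6 = 0.8052
P₀ = 0.005826 (from M/M/c formula)
C(c,a) = [a^c/(c!(1−ρ))]·P₀ = [12719.18302/(720·0.1948)]·0.005826
= 90.70406·0.005826 = 0.528439

Final: 0.528439


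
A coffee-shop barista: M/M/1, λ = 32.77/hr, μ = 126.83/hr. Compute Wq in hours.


ρ = 32.77/126.83 = 0.2584
Wq = ρ/(μ−λ) = 0.2584/(126.83 − 32.77) = 0.2584/94.06 = 0.002747 hr

Final: 0.002747 hr


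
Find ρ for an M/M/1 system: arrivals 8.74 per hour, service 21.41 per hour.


ρ = λ/μ = 8.74/21.41 = 0.4082

Final: 0.4082


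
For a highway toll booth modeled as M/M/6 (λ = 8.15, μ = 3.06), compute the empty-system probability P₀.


a = λ/μ = 8.15/3.06 = 2.6634; ρ = a/c = 0.4439
Σ_{k=0}^{5} a^k/k! (terms k=0..5) = 1.00000 + 2.66340 + 3.54685 + 3.14889 + 2.09669 + 1.11686 = 13.57268
Tail: a^6/(6!(1−ρ)) = 356.95798/(720·0.5561) = 0.89152
P₀ = 1/(13.57268 + 0.89152) = 1/14.46420 = 0.069136

Final: 0.069136


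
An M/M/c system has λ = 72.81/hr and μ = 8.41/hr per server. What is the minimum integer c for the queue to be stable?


Stability requires cμ > λ ⇔ c > λ/μ.
λ/μ = 72.81/8.41 = 8.6576
Minimum integer c = ⌊8.6576⌋ + 1 = 9
Check: 9·8.41 = 75.69 > 72.81, while 8·8.41 = 67.28 ≤ 72.81

Final: 9 servers


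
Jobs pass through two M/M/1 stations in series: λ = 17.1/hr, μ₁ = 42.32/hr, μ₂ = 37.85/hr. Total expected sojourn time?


Each node sees arrival rate λ = 17.1/hr (tandem ⇒ throughput preserved).
W₁ = 1/(μ₁−λ) = 1/(42.32−17.1) = 0.03965 hr
W₂ = 1/(μ₂−λ) = 1/(37.85−17.1) = 0.04819 hr
W_total = W₁ + W₂ = 0.03965 + 0.04819 = 0.08784 hr

Final: 0.08784 hr


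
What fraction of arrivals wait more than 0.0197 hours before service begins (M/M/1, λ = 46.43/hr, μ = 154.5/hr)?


ρ = 46.43/154.5 = 0.3005
P(Wq > t) = ρ·e^{−(μ−λ)t} = 0.3005·e^{−2.1290}
= 0.3005·0.118959 = 0.035749

Final: 0.035749


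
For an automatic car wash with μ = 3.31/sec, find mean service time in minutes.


Mean service time = 1/μ = 1/3.31 second = 0.30211 second
In minutes: 0.30211 × 0.0166667 = 0.005035 min

Final: 0.005035 min


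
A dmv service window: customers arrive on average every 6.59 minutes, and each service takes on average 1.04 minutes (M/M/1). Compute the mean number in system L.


λ = 60/6.59 = 9.1047 /hr
μ = 60/1.04 = 57.6923 /hr
ρ = λ/μ = 9.1047/57.6923 = 0.1578
L = ρ/(1−ρ) = 0.1578/0.8422 = 0.1874

Final: 0.1874


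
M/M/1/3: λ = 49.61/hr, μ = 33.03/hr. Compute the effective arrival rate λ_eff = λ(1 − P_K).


ρ = 1.5020; P_K = (1−ρ)ρ^3/(1−ρ^4) = 0.415938
λ_eff = λ(1 − P_K) = 49.61·(1 − 0.415938) = 49.61·0.584062 = 28.9753 /hr

Final: 28.9753 /hr


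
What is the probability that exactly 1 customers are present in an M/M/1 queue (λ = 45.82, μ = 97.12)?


ρ = 45.82/97.12 = 0.4718
P_n = (1−ρ)·ρ^n = (1 − 0.4718)·0.4718^1 = 0.5282·0.471787 = 0.249204

Final: 0.249204


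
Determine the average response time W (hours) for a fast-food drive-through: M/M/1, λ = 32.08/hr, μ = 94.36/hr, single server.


W = 1/(μ−λ) = 1/(94.36 − 32.08) = 1/62.28 = 0.01606 hr

Final: 0.01606 hr


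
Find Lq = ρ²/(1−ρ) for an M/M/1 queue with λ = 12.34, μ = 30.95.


ρ = 12.34/30.95 = 0.3987
Lq = ρ²/(1−ρ) = 0.1590/0.6013 = 0.2644

Final: 0.2644


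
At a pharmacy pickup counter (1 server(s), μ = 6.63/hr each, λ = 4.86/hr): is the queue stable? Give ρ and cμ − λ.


Total capacity cμ = 1·6.63 = 6.63/hr
ρ = λ/(cμ) = 4.86/6.63 = 0.7330
Stable ⇔ ρ < 1: YES
Spare capacity = cμ − λ = 6.63 − 4.86 = 1.77/hr

Final: ρ = 0.7330; stable; margin = 1.77/hr


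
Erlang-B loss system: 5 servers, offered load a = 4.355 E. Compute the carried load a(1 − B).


B(5,4.355) = 0.230455 (Erlang-B)
Carried load = a(1 − B) = 4.355·(1 − 0.230455) = 4.355·0.769545 = 3.3514 E

Final: 3.3514 Erlangs


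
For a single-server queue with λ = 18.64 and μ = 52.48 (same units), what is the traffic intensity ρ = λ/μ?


ρ = λ/μ = 18.64/52.48 = 0.3552

Final: 0.3552


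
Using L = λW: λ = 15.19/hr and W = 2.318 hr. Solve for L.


L = λW = 15.19·2.318 = 35.2104

Final: 35.2104


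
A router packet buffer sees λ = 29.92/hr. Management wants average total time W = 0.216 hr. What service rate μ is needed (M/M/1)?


W = 1/(μ−λ) ⇒ μ − λ = 1/W = 1/0.216 = 4.6296
μ = λ + 1/W = 29.92 + 4.6296 = 34.5496 per hr

Final: 34.5496 /hr


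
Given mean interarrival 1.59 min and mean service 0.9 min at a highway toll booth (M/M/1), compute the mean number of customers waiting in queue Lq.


λ = 60/1.59 = 37.7358 /hr
μ = 60/0.9 = 66.6667 /hr
ρ = λ/μ = 37.7358/66.6667 = 0.5660
Lq = ρ²/(1−ρ) = 0.3204/0.4340 = 0.7383

Final: 0.7383


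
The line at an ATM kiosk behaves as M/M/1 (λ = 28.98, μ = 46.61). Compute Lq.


ρ = 28.98/46.61 = 0.6218
Lq = ρ²/(1−ρ) = 0.3866/0.3782 = 1.0220

Final: 1.0220


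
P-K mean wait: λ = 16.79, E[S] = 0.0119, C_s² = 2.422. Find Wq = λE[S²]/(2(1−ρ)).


ρ = λ·E[S] = 16.79·0.0119 = 0.1998
E[S²] = E[S]²(1+C_s²) = 0.0119²·(1+2.422) = 0.0004846
Wq = λ·E[S²]/(2(1−ρ)) = 16.79·0.0004846/(2·0.8002) = 0.005084 hr

Final: 0.005084 hr


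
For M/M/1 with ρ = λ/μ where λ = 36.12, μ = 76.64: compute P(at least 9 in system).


ρ = 36.12/76.64 = 0.4713
P(N ≥ n) = ρ^n = 0.4713^9 = 0.001147

Final: 0.001147


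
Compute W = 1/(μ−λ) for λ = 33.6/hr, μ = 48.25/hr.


W = 1/(μ−λ) = 1/(48.25 − 33.6) = 1/14.65 = 0.06826 hr

Final: 0.06826 hr


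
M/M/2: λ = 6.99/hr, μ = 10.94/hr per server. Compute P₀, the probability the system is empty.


a = λ/μ = 6.99/10.94 = 0.6389; ρ = a/c = 0.3195
Σ_{k=0}^{1} a^k/k! (terms k=0..1) = 1.00000 + 0.63894 = 1.63894
Tail: a^2/(2!(1−ρ)) = 0.40824/(2·0.6805) = 0.29995
P₀ = 1/(1.63894 + 0.29995) = 1/1.93889 = 0.515760

Final: 0.515760


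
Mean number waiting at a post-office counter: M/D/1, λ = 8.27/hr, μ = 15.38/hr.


ρ = 8.27/15.38 = 0.5377
M/D/1: Lq = ρ²/(2(1−ρ)) = 0.2891/(2·0.4623) = 0.31272

Final: 0.31272


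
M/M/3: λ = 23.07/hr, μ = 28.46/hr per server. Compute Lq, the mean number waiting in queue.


a = λ/μ = 0.8106; ρ = a/3 = 0.2702
P₀ = 0.442321
Lq = P₀·a^c·ρ / (c!·(1−ρ)²) = 0.442321·0.53265·0.2702/(6·0.53260)
= 0.01992

Final: 0.01992


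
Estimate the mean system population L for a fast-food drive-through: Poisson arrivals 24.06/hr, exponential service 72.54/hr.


ρ = λ/μ = 24.06/72.54 = 0.3317
L = ρ/(1−ρ) = 0.3317/(1 − 0.3317) = 0.3317/0.6683 = 0.4963

Final: 0.4963


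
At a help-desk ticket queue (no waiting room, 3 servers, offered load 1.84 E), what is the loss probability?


B(c,a) = (a^c/c!) / Σ_{k=0}^{c} a^k/k!
a^3/3! = 1.038251
Σ terms (k=0..3): 1.00000 + 1.84000 + 1.69280 + 1.03825 = 5.571051
B = 1.038251/5.571051 = 0.186365

Final: 0.186365


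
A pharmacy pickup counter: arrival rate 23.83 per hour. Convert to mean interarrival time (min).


Mean interarrival time = 1/λ = 1/23.83 hour = 0.04196 hour
In minutes: 0.04196 × 60 = 2.5178 min

Final: 2.5178 min


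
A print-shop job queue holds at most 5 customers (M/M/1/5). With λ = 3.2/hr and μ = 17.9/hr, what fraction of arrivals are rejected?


ρ = λ/μ = 3.2/17.9 = 0.1788
P_K = (1−ρ)ρ^K/(1−ρ^(K+1)) = (0.8212·0.0001826)/(1 − 0.00003264)
= 0.0001500/0.999967 = 0.0001500

Final: 0.0001500


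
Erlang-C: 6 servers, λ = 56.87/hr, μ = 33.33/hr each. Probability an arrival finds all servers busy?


a = λ/μ = 1.7063; ρ = a/6 = 0.2844
P₀ = 0.181440 (from M/M/c formula)
C(c,a) = [a^c/(c!(1−ρ))]·P₀ = [24.67672/(720·0.7156)]·0.181440
= 0.04789·0.181440 = 0.008690

Final: 0.008690


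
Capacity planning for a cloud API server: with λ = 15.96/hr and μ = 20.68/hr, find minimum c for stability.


Stability requires cμ > λ ⇔ c > λ/μ.
λ/μ = 15.96/20.68 = 0.7718
Minimum integer c = ⌊0.7718⌋ + 1 = 1
Check: 1·20.68 = 20.68 > 15.96, while 0·20.68 = 0.00 ≤ 15.96

Final: 1 servers


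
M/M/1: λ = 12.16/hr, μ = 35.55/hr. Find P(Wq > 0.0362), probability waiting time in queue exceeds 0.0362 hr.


ρ = 12.16/35.55 = 0.3421
P(Wq > t) = ρ·e^{−(μ−λ)t} = 0.3421·e^{−0.8467}
= 0.3421·0.428820 = 0.146679

Final: 0.146679


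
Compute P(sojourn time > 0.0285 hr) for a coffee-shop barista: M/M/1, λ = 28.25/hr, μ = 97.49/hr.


W ~ Exponential(μ−λ) for M/M/1.
μ − λ = 97.49 − 28.25 = 69.2400
P(W > t) = e^{−(μ−λ)t} = e^{−1.9733} = 0.138992

Final: 0.138992


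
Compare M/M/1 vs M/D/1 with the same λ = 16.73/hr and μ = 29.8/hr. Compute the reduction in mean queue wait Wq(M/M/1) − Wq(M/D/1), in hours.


ρ = 16.73/29.8 = 0.5614
Wq(M/M/1) = ρ/(μ−λ) = 0.5614/13.07 = 0.04295 hr
Wq(M/D/1) = ρ/(2(μ−λ)) = 0.02148 hr
Savings = 0.04295 − 0.02148 = 0.02148 hr

Final: 0.02148 hr


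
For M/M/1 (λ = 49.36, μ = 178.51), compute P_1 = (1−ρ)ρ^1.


ρ = 49.36/178.51 = 0.2765
P_n = (1−ρ)·ρ^n = (1 − 0.2765)·0.2765^1 = 0.7235·0.276511 = 0.200053

Final: 0.200053


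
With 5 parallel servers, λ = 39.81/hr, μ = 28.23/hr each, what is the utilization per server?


ρ = λ/(cμ) = 39.81/(5·28.23) = 39.81/141.15 = 0.2820

Final: 0.2820


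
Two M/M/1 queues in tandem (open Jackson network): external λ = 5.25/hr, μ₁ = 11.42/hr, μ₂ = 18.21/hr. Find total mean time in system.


Each node sees arrival rate λ = 5.25/hr (tandem ⇒ throughput preserved).
W₁ = 1/(μ₁−λ) = 1/(11.42−5.25) = 0.16207 hr
W₂ = 1/(μ₂−λ) = 1/(18.21−5.25) = 0.07716 hr
W_total = W₁ + W₂ = 0.16207 + 0.07716 = 0.23924 hr

Final: 0.23924 hr


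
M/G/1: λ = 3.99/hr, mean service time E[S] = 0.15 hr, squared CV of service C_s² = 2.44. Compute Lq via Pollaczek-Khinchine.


ρ = λ·E[S] = 3.99·0.15 = 0.5985
Lq = ρ²(1+C_s²)/(2(1−ρ)) = 0.3582·(1+2.44)/(2·0.4015)
= 0.3582·3.4400/0.8030 = 1.53452

Final: 1.53452


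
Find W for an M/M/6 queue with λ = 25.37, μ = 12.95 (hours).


a = 1.9591; ρ = 0.3265; P₀ = 0.140805
Lq = P₀·a^c·ρ/(c!(1−ρ)²) = 0.007958
Wq = Lq/λ = 0.007958/25.37 = 0.0003137 hr
W = Wq + 1/μ = 0.0003137 + 0.07722 = 0.07753 hr

Final: 0.07753 hr


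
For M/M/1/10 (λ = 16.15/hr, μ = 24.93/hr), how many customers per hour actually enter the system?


ρ = 0.6478; P_K = (1−ρ)ρ^10/(1−ρ^11) = 0.004623
λ_eff = λ(1 − P_K) = 16.15·(1 − 0.004623) = 16.15·0.995377 = 16.0753 /hr

Final: 16.0753 /hr


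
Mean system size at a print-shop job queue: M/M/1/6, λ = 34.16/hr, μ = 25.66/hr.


ρ = 34.16/25.66 = 1.3313
L = ρ[1 − (K+1)ρ^K + Kρ^(K+1)] / [(1−ρ)(1−ρ^(K+1))]
Numerator: 1.3313·(1 − 7·5.566308 + 6·7.410175) = 8.649019
Denominator: (-0.3313)·(-6.410175) = 2.123402
L = 8.649019/2.123402 = 4.0732

Final: 4.0732


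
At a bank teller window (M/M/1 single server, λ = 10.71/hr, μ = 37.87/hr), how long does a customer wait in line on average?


ρ = 10.71/37.87 = 0.2828
Wq = ρ/(μ−λ) = 0.2828/(37.87 − 10.71) = 0.2828/27.16 = 0.01041 hr

Final: 0.01041 hr


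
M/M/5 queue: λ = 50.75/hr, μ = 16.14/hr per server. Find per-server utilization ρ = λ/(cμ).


ρ = λ/(cμ) = 50.75/(5·16.14) = 50.75/80.70 = 0.6289

Final: 0.6289


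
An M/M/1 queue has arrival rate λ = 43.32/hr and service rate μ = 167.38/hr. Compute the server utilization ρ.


ρ = λ/μ = 43.32/167.38 = 0.2588

Final: 0.2588


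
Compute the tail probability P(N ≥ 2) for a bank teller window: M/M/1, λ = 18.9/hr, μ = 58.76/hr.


ρ = 18.9/58.76 = 0.3216
P(N ≥ n) = ρ^n = 0.3216^2 = 0.103457

Final: 0.103457


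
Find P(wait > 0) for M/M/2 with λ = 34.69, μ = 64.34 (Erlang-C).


a = λ/μ = 0.5392; ρ = a/2 = 0.2696
P₀ = 0.575320 (from M/M/c formula)
C(c,a) = [a^c/(c!(1−ρ))]·P₀ = [0.29070/(2·0.7304)]·0.575320
= 0.19900·0.575320 = 0.114487

Final: 0.114487


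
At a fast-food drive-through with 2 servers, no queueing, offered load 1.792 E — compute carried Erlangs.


B(2,1.792) = 0.365113 (Erlang-B)
Carried load = a(1 − B) = 1.792·(1 − 0.365113) = 1.792·0.634887 = 1.1377 E

Final: 1.1377 Erlangs


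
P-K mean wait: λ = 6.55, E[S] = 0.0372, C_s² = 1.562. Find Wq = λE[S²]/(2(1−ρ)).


ρ = λ·E[S] = 6.55·0.0372 = 0.2437
E[S²] = E[S]²(1+C_s²) = 0.0372²·(1+1.562) = 0.003545
Wq = λ·E[S²]/(2(1−ρ)) = 6.55·0.003545/(2·0.7563) = 0.01535 hr

Final: 0.01535 hr


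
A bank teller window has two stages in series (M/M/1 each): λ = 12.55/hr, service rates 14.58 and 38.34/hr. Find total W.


Each node sees arrival rate λ = 12.55/hr (tandem ⇒ throughput preserved).
W₁ = 1/(μ₁−λ) = 1/(14.58−12.55) = 0.49261 hr
W₂ = 1/(μ₂−λ) = 1/(38.34−12.55) = 0.03877 hr
W_total = W₁ + W₂ = 0.49261 + 0.03877 = 0.53139 hr

Final: 0.53139 hr


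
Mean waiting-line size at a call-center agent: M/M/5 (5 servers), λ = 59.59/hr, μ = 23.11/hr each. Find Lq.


a = λ/μ = 2.5785; ρ = a/5 = 0.5157
P₀ = 0.073726
Lq = P₀·a^c·ρ / (c!·(1−ρ)²) = 0.073726·113.99012·0.5157/(120·0.23454)
= 0.15399

Final: 0.15399


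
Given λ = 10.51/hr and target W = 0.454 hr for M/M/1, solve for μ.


W = 1/(μ−λ) ⇒ μ − λ = 1/W = 1/0.454 = 2.2026
μ = λ + 1/W = 10.51 + 2.2026 = 12.7126 per hr

Final: 12.7126 /hr


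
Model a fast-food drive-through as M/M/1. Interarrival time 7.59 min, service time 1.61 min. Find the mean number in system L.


λ = 60/7.59 = 7.9051 /hr
μ = 60/1.61 = 37.2671 /hr
ρ = λ/μ = 7.9051/37.2671 = 0.2121
L = ρ/(1−ρ) = 0.2121/0.7879 = 0.2692

Final: 0.2692


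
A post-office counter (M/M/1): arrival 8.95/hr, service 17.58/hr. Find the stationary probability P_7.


ρ = 8.95/17.58 = 0.5091
P_n = (1−ρ)·ρ^n = (1 − 0.5091)·0.5091^7 = 0.4909·0.008864 = 0.004351

Final: 0.004351


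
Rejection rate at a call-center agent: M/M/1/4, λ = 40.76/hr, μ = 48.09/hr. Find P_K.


ρ = λ/μ = 40.76/48.09 = 0.8476
P_K = (1−ρ)ρ^K/(1−ρ^(K+1)) = (0.1524·0.516081)/(1 − 0.437418)
= 0.078662/0.562582 = 0.139824

Final: 0.139824


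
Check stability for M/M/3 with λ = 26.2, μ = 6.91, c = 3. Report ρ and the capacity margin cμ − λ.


Total capacity cμ = 3·6.91 = 20.73/hr
ρ = λ/(cμ) = 26.2/20.73 = 1.2639
Stable ⇔ ρ < 1: NO
Spare capacity = cμ − λ = 20.73 − 26.2 = -5.47/hr

Final: ρ = 1.2639; unstable; margin = -5.47/hr


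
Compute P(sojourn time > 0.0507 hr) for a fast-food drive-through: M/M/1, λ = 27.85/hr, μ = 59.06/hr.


W ~ Exponential(μ−λ) for M/M/1.
μ − λ = 59.06 − 27.85 = 31.2100
P(W > t) = e^{−(μ−λ)t} = e^{−1.5823} = 0.205492

Final: 0.205492


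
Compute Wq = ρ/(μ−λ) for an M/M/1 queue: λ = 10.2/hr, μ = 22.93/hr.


ρ = 10.2/22.93 = 0.4448
Wq = ρ/(μ−λ) = 0.4448/(22.93 − 10.2) = 0.4448/12.73 = 0.03494 hr

Final: 0.03494 hr


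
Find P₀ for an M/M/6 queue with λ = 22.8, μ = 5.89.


a = λ/μ = 22.8/5.89 = 3.8710; ρ = a/c = 0.6452
Σ_{k=0}^{5} a^k/k! (terms k=0..5) = 1.00000 + 3.87097 + 7.49220 + 9.66735 + 9.35550 + 7.24297 = 38.62898
Tail: a^6/(6!(1−ρ)) = 3364.47506/(720·0.3548) = 13.16903
P₀ = 1/(38.62898 + 13.16903) = 1/51.79801 = 0.019306

Final: 0.019306


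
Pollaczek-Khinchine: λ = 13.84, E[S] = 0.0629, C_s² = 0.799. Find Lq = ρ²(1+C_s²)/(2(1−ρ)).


ρ = λ·E[S] = 13.84·0.0629 = 0.8705
Lq = ρ²(1+C_s²)/(2(1−ρ)) = 0.7578·(1+0.799)/(2·0.1295)
= 0.7578·1.7990/0.2589 = 5.26533

Final: 5.26533


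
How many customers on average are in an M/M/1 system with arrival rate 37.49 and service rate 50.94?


ρ = λ/μ = 37.49/50.94 = 0.7360
L = ρ/(1−ρ) = 0.7360/(1 − 0.7360) = 0.7360/0.2640 = 2.7874

Final: 2.7874


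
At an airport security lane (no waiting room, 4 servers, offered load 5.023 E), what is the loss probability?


B(c,a) = (a^c/c!) / Σ_{k=0}^{c} a^k/k!
a^4/4! = 26.524150
Σ terms (k=0..4): 1.00000 + 5.02300 + 12.61526 + 21.12216 + 26.52415 = 66.284572
B = 26.524150/66.284572 = 0.400156

Final: 0.400156


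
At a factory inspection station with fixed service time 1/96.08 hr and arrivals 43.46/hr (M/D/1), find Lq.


ρ = 43.46/96.08 = 0.4523
M/D/1: Lq = ρ²/(2(1−ρ)) = 0.2046/(2·0.5477) = 0.18680

Final: 0.18680


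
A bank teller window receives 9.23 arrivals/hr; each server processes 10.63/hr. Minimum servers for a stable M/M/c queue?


Stability requires cμ > λ ⇔ c > λ/μ.
λ/μ = 9.23/10.63 = 0.8683
Minimum integer c = ⌊0.8683⌋ + 1 = 1
Check: 1·10.63 = 10.63 > 9.23, while 0·10.63 = 0.00 ≤ 9.23

Final: 1 servers


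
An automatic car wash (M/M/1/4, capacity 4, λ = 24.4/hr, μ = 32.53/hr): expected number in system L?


ρ = 24.4/32.53 = 0.7501
L = ρ[1 − (K+1)ρ^K + Kρ^(K+1)] / [(1−ρ)(1−ρ^(K+1))]
Numerator: 0.7501·(1 − 5·0.316536 + 4·0.237426) = 0.275297
Denominator: (0.2499)·(0.762574) = 0.190585
L = 0.275297/0.190585 = 1.4445

Final: 1.4445


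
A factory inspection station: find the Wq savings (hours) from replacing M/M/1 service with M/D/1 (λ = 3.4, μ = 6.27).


ρ = 3.4/6.27 = 0.5423
Wq(M/M/1) = ρ/(μ−λ) = 0.5423/2.87 = 0.18894 hr
Wq(M/D/1) = ρ/(2(μ−λ)) = 0.09447 hr
Savings = 0.18894 − 0.09447 = 0.09447 hr

Final: 0.09447 hr


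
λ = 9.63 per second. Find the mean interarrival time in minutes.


Mean interarrival time = 1/λ = 1/9.63 second = 0.10384 second
In minutes: 0.10384 × 0.0166667 = 0.001731 min

Final: 0.001731 min


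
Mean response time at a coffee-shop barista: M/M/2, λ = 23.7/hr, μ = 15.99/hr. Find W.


a = 1.4822; ρ = 0.7411; P₀ = 0.148707
Lq = P₀·a^c·ρ/(c!(1−ρ)²) = 1.80579
Wq = Lq/λ = 1.80579/23.7 = 0.07619 hr
W = Wq + 1/μ = 0.07619 + 0.06254 = 0.13873 hr

Final: 0.13873 hr


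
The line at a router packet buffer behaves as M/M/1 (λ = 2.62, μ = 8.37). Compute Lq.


ρ = 2.62/8.37 = 0.3130
Lq = ρ²/(1−ρ) = 0.09798/0.6870 = 0.1426

Final: 0.1426


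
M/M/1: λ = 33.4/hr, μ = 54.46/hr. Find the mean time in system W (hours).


W = 1/(μ−λ) = 1/(54.46 − 33.4) = 1/21.06 = 0.04748 hr

Final: 0.04748 hr


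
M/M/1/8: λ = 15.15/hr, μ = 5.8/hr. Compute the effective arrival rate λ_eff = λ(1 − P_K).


ρ = 2.6121; P_K = (1−ρ)ρ^8/(1−ρ^9) = 0.617271
λ_eff = λ(1 − P_K) = 15.15·(1 − 0.617271) = 15.15·0.382729 = 5.7983 /hr

Final: 5.7983 /hr


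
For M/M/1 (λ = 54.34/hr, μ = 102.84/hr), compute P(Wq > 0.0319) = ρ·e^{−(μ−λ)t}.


ρ = 54.34/102.84 = 0.5284
P(Wq > t) = ρ·e^{−(μ−λ)t} = 0.5284·e^{−1.5471}
= 0.5284·0.212854 = 0.112471

Final: 0.112471


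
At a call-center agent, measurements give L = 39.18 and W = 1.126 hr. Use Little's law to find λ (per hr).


λ = L/W = 39.18/1.126 = 34.7957 /hr

Final: 34.7957 /hr


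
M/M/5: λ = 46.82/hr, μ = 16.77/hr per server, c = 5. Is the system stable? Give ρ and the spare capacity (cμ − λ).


Total capacity cμ = 5·16.77 = 83.85/hr
ρ = λ/(cμ) = 46.82/83.85 = 0.5584
Stable ⇔ ρ < 1: YES
Spare capacity = cμ − λ = 83.85 − 46.82 = 37.03/hr

Final: ρ = 0.5584; stable; margin = 37.03/hr


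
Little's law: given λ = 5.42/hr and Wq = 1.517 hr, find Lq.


Lq = λWq = 5.42·1.517 = 8.2221

Final: 8.2221


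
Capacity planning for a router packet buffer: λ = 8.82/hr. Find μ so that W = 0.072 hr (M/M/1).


W = 1/(μ−λ) ⇒ μ − λ = 1/W = 1/0.072 = 13.8889
μ = λ + 1/W = 8.82 + 13.8889 = 22.7089 per hr

Final: 22.7089 /hr


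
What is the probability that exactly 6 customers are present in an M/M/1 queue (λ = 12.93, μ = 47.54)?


ρ = 12.93/47.54 = 0.2720
P_n = (1−ρ)·ρ^n = (1 − 0.2720)·0.2720^6 = 0.7280·0.0004048 = 0.0002947

Final: 0.0002947


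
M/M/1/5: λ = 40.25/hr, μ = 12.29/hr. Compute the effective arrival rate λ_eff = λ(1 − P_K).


ρ = 3.2750; P_K = (1−ρ)ρ^5/(1−ρ^6) = 0.695222
λ_eff = λ(1 − P_K) = 40.25·(1 − 0.695222) = 40.25·0.304778 = 12.2673 /hr

Final: 12.2673 /hr


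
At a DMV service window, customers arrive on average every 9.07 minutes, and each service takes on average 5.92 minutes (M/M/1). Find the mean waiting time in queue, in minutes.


λ = 60/9.07 = 6.6152 /hr
μ = 60/5.92 = 10.1351 /hr
ρ = λ/μ = 6.6152/10.1351 = 0.6527
Wq = ρ/(μ−λ) = 0.6527/(10.1351−6.6152) = 0.18543 hr
In minutes: 0.18543·60 = 11.126 min

Final: 11.126 min


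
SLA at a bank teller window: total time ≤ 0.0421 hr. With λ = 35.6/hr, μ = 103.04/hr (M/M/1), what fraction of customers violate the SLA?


W ~ Exponential(μ−λ) for M/M/1.
μ − λ = 103.04 − 35.6 = 67.4400
P(W > t) = e^{−(μ−λ)t} = e^{−2.8392} = 0.058471

Final: 0.058471


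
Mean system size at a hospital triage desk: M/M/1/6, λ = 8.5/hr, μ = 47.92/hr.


ρ = 8.5/47.92 = 0.1774
L = ρ[1 − (K+1)ρ^K + Kρ^(K+1)] / [(1−ρ)(1−ρ^(K+1))]
Numerator: 0.1774·(1 − 7·0.00003115 + 6·0.000005525) = 0.177346
Denominator: (0.8226)·(0.999994) = 0.822616
L = 0.177346/0.822616 = 0.2156

Final: 0.2156


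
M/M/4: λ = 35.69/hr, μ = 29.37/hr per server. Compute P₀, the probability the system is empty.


a = λ/μ = 35.69/29.37 = 1.2152; ρ = a/c = 0.3038
Σ_{k=0}^{3} a^k/k! (terms k=0..3) = 1.00000 + 1.21519 + 0.73834 + 0.29907 = 3.25260
Tail: a^4/(4!(1−ρ)) = 2.18057/(24·0.6962) = 0.13050
P₀ = 1/(3.25260 + 0.13050) = 1/3.38310 = 0.295587

Final: 0.295587


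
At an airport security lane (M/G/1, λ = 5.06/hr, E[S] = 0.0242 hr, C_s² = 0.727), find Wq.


ρ = λ·E[S] = 5.06·0.0242 = 0.1225
E[S²] = E[S]²(1+C_s²) = 0.0242²·(1+0.727) = 0.001011
Wq = λ·E[S²]/(2(1−ρ)) = 5.06·0.001011/(2·0.8775) = 0.002916 hr

Final: 0.002916 hr


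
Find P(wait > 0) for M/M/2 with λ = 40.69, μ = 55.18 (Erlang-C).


a = λ/μ = 0.7374; ρ = a/2 = 0.3687
P₀ = 0.461238 (from M/M/c formula)
C(c,a) = [a^c/(c!(1−ρ))]·P₀ = [0.54377/(2·0.6313)]·0.461238
= 0.43067·0.461238 = 0.198643

Final: 0.198643


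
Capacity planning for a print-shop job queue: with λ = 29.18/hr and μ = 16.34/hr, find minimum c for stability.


Stability requires cμ > λ ⇔ c > λ/μ.
λ/μ = 29.18/16.34 = 1.7858
Minimum integer c = ⌊1.7858⌋ + 1 = 2
Check: 2·16.34 = 32.68 > 29.18, while 1·16.34 = 16.34 ≤ 29.18

Final: 2 servers


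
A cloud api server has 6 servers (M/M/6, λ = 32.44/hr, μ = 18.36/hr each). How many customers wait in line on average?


a = λ/μ = 1.7669; ρ = a/6 = 0.2945
P₀ = 0.170746
Lq = P₀·a^c·ρ / (c!·(1−ρ)²) = 0.170746·30.42629·0.2945/(720·0.49776)
= 0.004269

Final: 0.004269


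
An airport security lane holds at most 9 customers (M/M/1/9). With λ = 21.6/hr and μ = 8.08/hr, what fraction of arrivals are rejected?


ρ = λ/μ = 21.6/8.08 = 2.6733
P_K = (1−ρ)ρ^K/(1−ρ^(K+1)) = (-1.6733·6972.387464)/(1 − 18639.055597)
= -11666.668133/-18638.055597 = 0.625960

Final: 0.625960


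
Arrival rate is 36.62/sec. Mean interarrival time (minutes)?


Mean interarrival time = 1/λ = 1/36.62 second = 0.02731 second
In minutes: 0.02731 × 0.0166667 = 0.0004551 min

Final: 0.0004551 min


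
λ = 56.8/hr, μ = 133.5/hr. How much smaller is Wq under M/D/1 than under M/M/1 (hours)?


ρ = 56.8/133.5 = 0.4255
Wq(M/M/1) = ρ/(μ−λ) = 0.4255/76.70 = 0.005547 hr
Wq(M/D/1) = ρ/(2(μ−λ)) = 0.002774 hr
Savings = 0.005547 − 0.002774 = 0.002774 hr

Final: 0.002774 hr


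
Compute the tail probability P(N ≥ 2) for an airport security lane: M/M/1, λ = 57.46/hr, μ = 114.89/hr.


ρ = 57.46/114.89 = 0.5001
P(N ≥ n) = ρ^n = 0.5001^2 = 0.250131

Final: 0.250131


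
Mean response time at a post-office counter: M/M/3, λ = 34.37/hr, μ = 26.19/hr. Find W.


a = 1.3123; ρ = 0.4374; P₀ = 0.260211
Lq = P₀·a^c·ρ/(c!(1−ρ)²) = 0.13549
Wq = Lq/λ = 0.13549/34.37 = 0.003942 hr
W = Wq + 1/μ = 0.003942 + 0.03818 = 0.04212 hr

Final: 0.04212 hr


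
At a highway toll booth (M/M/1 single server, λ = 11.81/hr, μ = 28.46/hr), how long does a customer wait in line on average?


ρ = 11.81/28.46 = 0.4150
Wq = ρ/(μ−λ) = 0.4150/(28.46 − 11.81) = 0.4150/16.65 = 0.02492 hr

Final: 0.02492 hr


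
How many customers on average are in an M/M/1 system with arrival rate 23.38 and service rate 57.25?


ρ = λ/μ = 23.38/57.25 = 0.4084
L = ρ/(1−ρ) = 0.4084/(1 − 0.4084) = 0.4084/0.5916 = 0.6903

Final: 0.6903


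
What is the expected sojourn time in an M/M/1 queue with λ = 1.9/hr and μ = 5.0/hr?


W = 1/(μ−λ) = 1/(5.0 − 1.9) = 1/3.10 = 0.3226 hr

Final: 0.3226 hr


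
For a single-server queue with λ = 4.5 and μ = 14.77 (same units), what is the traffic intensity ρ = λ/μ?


ρ = λ/μ = 4.5/14.77 = 0.3047

Final: 0.3047


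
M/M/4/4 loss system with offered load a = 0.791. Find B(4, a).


B(c,a) = (a^c/c!) / Σ_{k=0}^{c} a^k/k!
a^4/4! = 0.016312
Σ terms (k=0..4): 1.00000 + 0.79100 + 0.31284 + 0.08249 + 0.01631 = 2.202638
B = 0.016312/2.202638 = 0.007405

Final: 0.007405


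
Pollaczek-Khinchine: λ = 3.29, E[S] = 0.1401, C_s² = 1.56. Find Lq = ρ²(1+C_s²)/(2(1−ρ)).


ρ = λ·E[S] = 3.29·0.1401 = 0.4609
Lq = ρ²(1+C_s²)/(2(1−ρ)) = 0.2125·(1+1.56)/(2·0.5391)
= 0.2125·2.5600/1.0781 = 0.50447

Final: 0.50447


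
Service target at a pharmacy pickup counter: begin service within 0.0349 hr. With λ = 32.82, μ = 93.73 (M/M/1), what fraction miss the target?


ρ = 32.82/93.73 = 0.3502
P(Wq > t) = ρ·e^{−(μ−λ)t} = 0.3502·e^{−2.1258}
= 0.3502·0.119342 = 0.041788

Final: 0.041788


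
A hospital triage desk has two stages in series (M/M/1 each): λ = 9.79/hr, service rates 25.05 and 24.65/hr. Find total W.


Each node sees arrival rate λ = 9.79/hr (tandem ⇒ throughput preserved).
W₁ = 1/(μ₁−λ) = 1/(25.05−9.79) = 0.06553 hr
W₂ = 1/(μ₂−λ) = 1/(24.65−9.79) = 0.06729 hr
W_total = W₁ + W₂ = 0.06553 + 0.06729 = 0.13283 hr

Final: 0.13283 hr


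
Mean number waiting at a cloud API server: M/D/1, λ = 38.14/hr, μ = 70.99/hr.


ρ = 38.14/70.99 = 0.5373
M/D/1: Lq = ρ²/(2(1−ρ)) = 0.2886/(2·0.4627) = 0.31189

Final: 0.31189


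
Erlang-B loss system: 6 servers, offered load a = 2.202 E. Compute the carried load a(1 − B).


B(6,2.202) = 0.017641 (Erlang-B)
Carried load = a(1 − B) = 2.202·(1 − 0.017641) = 2.202·0.982359 = 2.1632 E

Final: 2.1632 Erlangs


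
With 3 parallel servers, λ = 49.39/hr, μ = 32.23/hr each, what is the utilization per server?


ρ = λ/(cμ) = 49.39/(3·32.23) = 49.39/96.69 = 0.5108

Final: 0.5108


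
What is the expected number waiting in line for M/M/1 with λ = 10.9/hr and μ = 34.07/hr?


ρ = 10.9/34.07 = 0.3199
Lq = ρ²/(1−ρ) = 0.1024/0.6801 = 0.1505

Final: 0.1505


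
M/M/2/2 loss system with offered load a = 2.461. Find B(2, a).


B(c,a) = (a^c/c!) / Σ_{k=0}^{c} a^k/k!
a^2/2! = 3.028260
Σ terms (k=0..2): 1.00000 + 2.46100 + 3.02826 = 6.489260
B = 3.028260/6.489260 = 0.466657

Final: 0.466657


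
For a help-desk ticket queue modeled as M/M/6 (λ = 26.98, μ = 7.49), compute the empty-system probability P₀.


a = λ/μ = 26.98/7.49 = 3.6021; ρ = a/c = 0.6004
Σ_{k=0}^{5} a^k/k! (terms k=0..5) = 1.00000 + 3.60214 + 6.48769 + 7.78985 + 7.01503 + 5.05382 = 30.94852
Tail: a^6/(6!(1−ρ)) = 2184.54385/(720·0.3996) = 7.59198
P₀ = 1/(30.94852 + 7.59198) = 1/38.54050 = 0.025947

Final: 0.025947


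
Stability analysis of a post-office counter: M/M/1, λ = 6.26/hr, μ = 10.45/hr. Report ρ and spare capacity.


Total capacity cμ = 1·10.45 = 10.45/hr
ρ = λ/(cμ) = 6.26/10.45 = 0.5990
Stable ⇔ ρ < 1: YES
Spare capacity = cμ − λ = 10.45 − 6.26 = 4.19/hr

Final: ρ = 0.5990; stable; margin = 4.19/hr


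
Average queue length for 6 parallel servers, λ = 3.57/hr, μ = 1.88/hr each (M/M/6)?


a = λ/μ = 1.8989; ρ = a/6 = 0.3165
P₀ = 0.149566
Lq = P₀·a^c·ρ / (c!·(1−ρ)²) = 0.149566·46.88805·0.3165/(720·0.46719)
= 0.006598

Final: 0.006598


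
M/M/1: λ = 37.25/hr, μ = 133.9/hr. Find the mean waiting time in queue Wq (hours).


ρ = 37.25/133.9 = 0.2782
Wq = ρ/(μ−λ) = 0.2782/(133.9 − 37.25) = 0.2782/96.65 = 0.002878 hr

Final: 0.002878 hr


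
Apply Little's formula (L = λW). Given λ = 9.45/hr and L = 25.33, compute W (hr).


W = L/λ = 25.33/9.45 = 2.6804 hr

Final: 2.6804 hr


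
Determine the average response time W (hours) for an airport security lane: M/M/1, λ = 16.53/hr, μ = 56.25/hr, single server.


W = 1/(μ−λ) = 1/(56.25 − 16.53) = 1/39.72 = 0.02518 hr

Final: 0.02518 hr


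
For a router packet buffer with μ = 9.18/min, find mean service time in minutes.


Mean service time = 1/μ = 1/9.18 minute = 0.10893 minute
In minutes: 0.10893 × 1 = 0.1089 min

Final: 0.1089 min


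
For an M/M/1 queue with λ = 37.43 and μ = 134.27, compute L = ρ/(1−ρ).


ρ = λ/μ = 37.43/134.27 = 0.2788
L = ρ/(1−ρ) = 0.2788/(1 − 0.2788) = 0.2788/0.7212 = 0.3865

Final: 0.3865


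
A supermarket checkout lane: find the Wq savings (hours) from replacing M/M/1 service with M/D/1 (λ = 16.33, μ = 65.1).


ρ = 16.33/65.1 = 0.2508
Wq(M/M/1) = ρ/(μ−λ) = 0.2508/48.77 = 0.005143 hr
Wq(M/D/1) = ρ/(2(μ−λ)) = 0.002572 hr
Savings = 0.005143 − 0.002572 = 0.002572 hr

Final: 0.002572 hr


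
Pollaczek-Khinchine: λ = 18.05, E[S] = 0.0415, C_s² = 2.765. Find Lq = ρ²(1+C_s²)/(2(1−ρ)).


ρ = λ·E[S] = 18.05·0.0415 = 0.7491
Lq = ρ²(1+C_s²)/(2(1−ρ)) = 0.5611·(1+2.765)/(2·0.2509)
= 0.5611·3.7650/0.5018 = 4.20961

Final: 4.20961


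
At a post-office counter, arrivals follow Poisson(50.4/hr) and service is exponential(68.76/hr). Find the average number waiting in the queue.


ρ = 50.4/68.76 = 0.7330
Lq = ρ²/(1−ρ) = 0.5373/0.2670 = 2.0121

Final: 2.0121


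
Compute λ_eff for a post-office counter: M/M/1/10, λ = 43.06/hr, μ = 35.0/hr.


ρ = 1.2303; P_K = (1−ρ)ρ^10/(1−ρ^11) = 0.208515
λ_eff = λ(1 − P_K) = 43.06·(1 − 0.208515) = 43.06·0.791485 = 34.0814 /hr

Final: 34.0814 /hr
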